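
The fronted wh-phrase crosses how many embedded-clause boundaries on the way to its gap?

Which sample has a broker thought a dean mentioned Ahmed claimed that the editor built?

"which sample" is extracted from the object of "built".
Boundaries crossed, outermost first: [Ø], [Ø], [that] — 3 in total.

3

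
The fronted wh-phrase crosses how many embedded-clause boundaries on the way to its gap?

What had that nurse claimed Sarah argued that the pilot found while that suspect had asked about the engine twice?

2

"what" is extracted from the object of "found".
Boundaries crossed, outermost first: [Ø], [that] — 2 in total.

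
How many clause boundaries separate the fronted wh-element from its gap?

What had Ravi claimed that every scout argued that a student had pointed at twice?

"what" is extracted from the PP object of "pointed".
Boundaries crossed, outermost first: [that], [that] — 2 in total.

2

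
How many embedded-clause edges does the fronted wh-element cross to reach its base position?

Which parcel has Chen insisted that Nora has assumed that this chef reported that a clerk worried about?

3

"which parcel" is extracted from the PP object of "worried".
Boundaries crossed, outermost first: [that], [that], [that] — 3 in total.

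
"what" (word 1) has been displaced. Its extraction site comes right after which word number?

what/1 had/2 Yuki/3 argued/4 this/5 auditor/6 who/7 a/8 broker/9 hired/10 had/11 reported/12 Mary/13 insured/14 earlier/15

The displaced element is "what" (word 1).
It is linked across 2 clause boundaries (Ø → Ø).
It functions as the direct object of "insured", so the gap sits immediately after word 14 ("insured").
Base order: Yuki had argued this auditor who a broker hired had reported Mary insured what earlier.

14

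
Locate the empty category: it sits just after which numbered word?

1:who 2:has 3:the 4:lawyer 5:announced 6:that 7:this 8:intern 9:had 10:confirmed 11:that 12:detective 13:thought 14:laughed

The displaced element is "who" (word 1).
It is linked across 3 clause boundaries (that → Ø → Ø).
It functions as the subject of "laughed", so the gap sits immediately after word 13 ("thought").
Base order: The lawyer has announced that this intern had confirmed that detective thought that who laughed.

13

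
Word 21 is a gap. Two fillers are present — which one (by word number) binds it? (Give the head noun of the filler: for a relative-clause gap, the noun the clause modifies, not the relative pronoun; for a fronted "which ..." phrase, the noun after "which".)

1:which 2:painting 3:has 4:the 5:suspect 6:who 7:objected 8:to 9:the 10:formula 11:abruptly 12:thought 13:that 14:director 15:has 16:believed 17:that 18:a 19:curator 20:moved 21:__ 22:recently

The marked gap is the direct object of "moved".
Its filler is the fronted wh-phrase "which painting", at word 2.
(The other dependency links word 5 to a gap after word 6.)

2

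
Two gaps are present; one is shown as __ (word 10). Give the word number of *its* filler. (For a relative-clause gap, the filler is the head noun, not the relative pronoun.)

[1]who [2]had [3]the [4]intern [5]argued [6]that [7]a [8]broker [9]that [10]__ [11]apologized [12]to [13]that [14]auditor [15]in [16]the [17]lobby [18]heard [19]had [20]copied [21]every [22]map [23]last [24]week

The marked gap is inside the relative clause, the subject of "apologized".
Its filler is the head noun "broker" (via "that"), at word 8.
(The other dependency links word 1 to a gap after word 18.)

8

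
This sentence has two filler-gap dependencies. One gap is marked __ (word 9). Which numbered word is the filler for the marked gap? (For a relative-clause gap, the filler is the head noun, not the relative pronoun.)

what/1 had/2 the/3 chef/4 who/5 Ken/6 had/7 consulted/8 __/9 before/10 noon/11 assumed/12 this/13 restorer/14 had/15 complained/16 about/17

4

The marked gap is inside the relative clause, the direct object of "consulted".
Its filler is the head noun "chef" (via "who"), at word 4.
(The other dependency links word 1 to a gap after word 17.)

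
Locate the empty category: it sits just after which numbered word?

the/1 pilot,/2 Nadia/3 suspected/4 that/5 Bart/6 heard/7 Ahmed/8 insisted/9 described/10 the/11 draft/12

9

The displaced element is "the pilot" (word 2).
It is linked across 3 clause boundaries (that → Ø → Ø).
It functions as the subject of "described", so the gap sits immediately after word 9 ("insisted").
Base order: Nadia suspected that Bart heard Ahmed insisted that the pilot described the draft.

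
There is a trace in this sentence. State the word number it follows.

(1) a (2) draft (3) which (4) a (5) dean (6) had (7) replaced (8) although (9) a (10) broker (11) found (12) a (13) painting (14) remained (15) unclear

The displaced element is "a draft" (word 2).
It functions as the direct object of "replaced", so the gap sits immediately after word 7 ("replaced").
Base order: A dean had replaced a draft although a broker found a painting.

7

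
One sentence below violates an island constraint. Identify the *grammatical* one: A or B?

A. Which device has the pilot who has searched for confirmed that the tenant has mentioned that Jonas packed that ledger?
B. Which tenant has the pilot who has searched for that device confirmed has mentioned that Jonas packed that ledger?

B

In A, the wh-phrase is extracted from inside a complex-NP island (relative clause) (introduced by "who"), which blocks movement.
In B, the extraction path crosses only that-complement boundaries, which are transparent.
So B is grammatical.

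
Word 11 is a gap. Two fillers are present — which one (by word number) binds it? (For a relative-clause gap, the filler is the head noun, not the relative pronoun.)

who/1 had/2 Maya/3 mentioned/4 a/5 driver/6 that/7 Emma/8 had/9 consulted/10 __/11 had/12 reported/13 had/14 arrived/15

The marked gap is inside the relative clause, the direct object of "consulted".
Its filler is the head noun "driver" (via "that"), at word 6.
(The other dependency links word 1 to a gap after word 13.)

6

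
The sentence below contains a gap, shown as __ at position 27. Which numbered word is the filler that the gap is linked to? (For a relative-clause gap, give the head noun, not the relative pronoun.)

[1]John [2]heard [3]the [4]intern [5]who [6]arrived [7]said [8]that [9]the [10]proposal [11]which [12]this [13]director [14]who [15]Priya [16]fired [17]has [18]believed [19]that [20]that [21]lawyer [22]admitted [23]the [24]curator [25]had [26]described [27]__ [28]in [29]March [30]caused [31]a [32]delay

10

The gap at 27 is the object of "described", inside a relative clause.
The relative pronoun is "which" (word 11); it is bound by the head noun immediately before it.
Its filler is the head noun "proposal", at word 10.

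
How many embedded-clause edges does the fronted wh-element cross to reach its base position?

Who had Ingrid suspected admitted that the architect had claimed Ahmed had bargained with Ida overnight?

1

"who" is extracted from the subject of "admitted".
Boundaries crossed, outermost first: [Ø] — 1 in total.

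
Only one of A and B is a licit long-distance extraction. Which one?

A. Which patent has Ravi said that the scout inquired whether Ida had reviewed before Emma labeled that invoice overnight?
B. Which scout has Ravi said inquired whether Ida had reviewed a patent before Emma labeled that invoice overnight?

In A, the wh-phrase is extracted from inside a wh-island (introduced by "whether"), which blocks movement.
In B, the extraction path crosses only that-complement boundaries, which are transparent.
So B is grammatical.

B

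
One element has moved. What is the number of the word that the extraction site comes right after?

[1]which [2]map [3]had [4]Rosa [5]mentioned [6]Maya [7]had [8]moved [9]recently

8

The displaced element is "which map" (word 2).
It is linked across 1 clause boundary (Ø).
It functions as the direct object of "moved", so the gap sits immediately after word 8 ("moved").
Base order: Rosa had mentioned Maya had moved which map recently.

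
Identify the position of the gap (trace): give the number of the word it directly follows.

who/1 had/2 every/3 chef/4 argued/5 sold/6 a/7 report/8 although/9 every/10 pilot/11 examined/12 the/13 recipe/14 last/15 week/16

The displaced element is "who" (word 1).
It is linked across 1 clause boundary (Ø).
It functions as the subject of "sold", so the gap sits immediately after word 5 ("argued").
Base order: Every chef had argued that who sold a report although every pilot examined the recipe last week.

5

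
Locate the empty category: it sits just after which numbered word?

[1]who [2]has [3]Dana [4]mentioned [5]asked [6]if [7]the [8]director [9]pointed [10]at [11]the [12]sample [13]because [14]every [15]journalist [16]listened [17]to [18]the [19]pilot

4

The displaced element is "who" (word 1).
It is linked across 1 clause boundary (Ø).
It functions as the subject of "asked", so the gap sits immediately after word 4 ("mentioned").
Base order: Dana has mentioned that who asked if the director pointed at the sample because every journalist listened to the pilot.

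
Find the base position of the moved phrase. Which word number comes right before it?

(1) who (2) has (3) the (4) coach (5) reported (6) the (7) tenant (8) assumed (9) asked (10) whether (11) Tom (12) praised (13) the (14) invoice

The displaced element is "who" (word 1).
It is linked across 2 clause boundaries (Ø → Ø).
It functions as the subject of "asked", so the gap sits immediately after word 8 ("assumed").
Base order: The coach has reported the tenant assumed that who asked whether Tom praised the invoice.

8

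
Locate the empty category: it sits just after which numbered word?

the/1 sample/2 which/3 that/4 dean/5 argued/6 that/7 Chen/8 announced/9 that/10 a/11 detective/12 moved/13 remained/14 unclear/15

13

The displaced element is "the sample" (word 2).
It is linked across 2 clause boundaries (that → that).
It functions as the direct object of "moved", so the gap sits immediately after word 13 ("moved").
Base order: That dean argued that Chen announced that a detective moved the sample.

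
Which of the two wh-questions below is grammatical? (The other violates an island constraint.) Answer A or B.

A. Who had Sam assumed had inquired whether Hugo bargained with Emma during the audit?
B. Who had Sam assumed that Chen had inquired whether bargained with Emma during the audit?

In B, the wh-phrase is extracted from inside a wh-island (introduced by "whether"), which blocks movement.
In A, the extraction path crosses only that-complement boundaries, which are transparent.
So A is grammatical.

A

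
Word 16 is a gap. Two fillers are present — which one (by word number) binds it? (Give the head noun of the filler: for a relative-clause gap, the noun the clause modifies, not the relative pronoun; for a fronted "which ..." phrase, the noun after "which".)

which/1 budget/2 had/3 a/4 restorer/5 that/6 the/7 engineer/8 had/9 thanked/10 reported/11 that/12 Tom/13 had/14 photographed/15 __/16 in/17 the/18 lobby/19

The marked gap is the direct object of "photographed".
Its filler is the fronted wh-phrase "which budget", at word 2.
(The other dependency links word 5 to a gap after word 10.)

2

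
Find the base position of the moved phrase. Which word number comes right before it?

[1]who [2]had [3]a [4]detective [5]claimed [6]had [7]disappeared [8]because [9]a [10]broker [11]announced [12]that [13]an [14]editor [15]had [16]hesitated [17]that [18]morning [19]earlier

5

The displaced element is "who" (word 1).
It is linked across 1 clause boundary (Ø).
It functions as the subject of "disappeared", so the gap sits immediately after word 5 ("claimed").
Base order: A detective had claimed that who had disappeared because a broker announced that an editor had hesitated that morning earlier.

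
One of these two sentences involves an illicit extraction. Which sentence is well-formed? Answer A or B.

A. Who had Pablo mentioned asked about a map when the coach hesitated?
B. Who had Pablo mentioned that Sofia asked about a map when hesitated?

A

In B, the wh-phrase is extracted from inside an adjunct island (introduced by "when"), which blocks movement.
In A, the extraction path crosses only that-complement boundaries, which are transparent.
So A is grammatical.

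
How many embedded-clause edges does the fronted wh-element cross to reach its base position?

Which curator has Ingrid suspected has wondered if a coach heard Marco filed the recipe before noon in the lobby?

"which curator" is extracted from the subject of "wondered".
Boundaries crossed, outermost first: [Ø] — 1 in total.

1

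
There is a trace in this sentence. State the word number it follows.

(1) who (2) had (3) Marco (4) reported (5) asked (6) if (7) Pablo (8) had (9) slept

4

The displaced element is "who" (word 1).
It is linked across 1 clause boundary (Ø).
It functions as the subject of "asked", so the gap sits immediately after word 4 ("reported").
Base order: Marco had reported who asked if Pablo had slept.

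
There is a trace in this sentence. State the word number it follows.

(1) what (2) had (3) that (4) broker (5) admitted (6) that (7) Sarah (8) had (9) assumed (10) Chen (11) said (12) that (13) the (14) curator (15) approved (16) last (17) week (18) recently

The displaced element is "what" (word 1).
It is linked across 3 clause boundaries (that → Ø → that).
It functions as the direct object of "approved", so the gap sits immediately after word 15 ("approved").
Base order: That broker had admitted that Sarah had assumed Chen said that the curator approved what last week recently.

15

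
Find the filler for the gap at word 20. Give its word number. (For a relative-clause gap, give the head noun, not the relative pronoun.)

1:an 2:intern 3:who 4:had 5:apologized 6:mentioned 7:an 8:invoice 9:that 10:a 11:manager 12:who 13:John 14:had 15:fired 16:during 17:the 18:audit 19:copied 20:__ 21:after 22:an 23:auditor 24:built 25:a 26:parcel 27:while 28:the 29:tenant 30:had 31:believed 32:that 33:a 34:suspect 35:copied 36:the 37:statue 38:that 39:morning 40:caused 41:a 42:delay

The gap at 20 is the object of "copied", inside a relative clause.
The relative pronoun is "that" (word 9); it is bound by the head noun immediately before it.
Its filler is the head noun "invoice", at word 8.

8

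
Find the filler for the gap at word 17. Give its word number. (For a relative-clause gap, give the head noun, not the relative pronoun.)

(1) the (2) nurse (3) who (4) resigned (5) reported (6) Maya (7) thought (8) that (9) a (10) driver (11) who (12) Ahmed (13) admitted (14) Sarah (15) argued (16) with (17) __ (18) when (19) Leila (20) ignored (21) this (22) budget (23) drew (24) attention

10

The gap at 17 is the prepositional object of "argued", inside a relative clause.
The relative pronoun is "who" (word 11); it is bound by the head noun immediately before it.
Its filler is the head noun "driver", at word 10.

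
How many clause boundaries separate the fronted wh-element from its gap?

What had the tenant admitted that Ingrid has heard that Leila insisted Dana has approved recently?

3

"what" is extracted from the object of "approved".
Boundaries crossed, outermost first: [that], [that], [Ø] — 3 in total.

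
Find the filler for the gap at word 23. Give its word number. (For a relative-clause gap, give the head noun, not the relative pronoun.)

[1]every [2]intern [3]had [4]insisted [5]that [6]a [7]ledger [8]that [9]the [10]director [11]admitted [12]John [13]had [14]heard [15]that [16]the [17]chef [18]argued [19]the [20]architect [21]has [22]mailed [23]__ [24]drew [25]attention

The gap at 23 is the object of "mailed", inside a relative clause.
The relative pronoun is "that" (word 8); it is bound by the head noun immediately before it.
Its filler is the head noun "ledger", at word 7.

7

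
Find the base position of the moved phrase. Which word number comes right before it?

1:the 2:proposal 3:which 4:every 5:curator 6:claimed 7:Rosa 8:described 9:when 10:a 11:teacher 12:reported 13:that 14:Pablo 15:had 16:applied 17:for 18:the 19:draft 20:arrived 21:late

8

The displaced element is "the proposal" (word 2).
It is linked across 1 clause boundary (Ø).
It functions as the direct object of "described", so the gap sits immediately after word 8 ("described").
Base order: Every curator claimed Rosa described the proposal when a teacher reported that Pablo had applied for the draft.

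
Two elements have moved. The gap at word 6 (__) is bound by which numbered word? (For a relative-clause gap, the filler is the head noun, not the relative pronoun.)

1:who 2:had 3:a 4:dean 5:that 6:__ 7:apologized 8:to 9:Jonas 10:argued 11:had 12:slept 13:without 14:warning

4

The marked gap is inside the relative clause, the subject of "apologized".
Its filler is the head noun "dean" (via "that"), at word 4.
(The other dependency links word 1 to a gap after word 10.)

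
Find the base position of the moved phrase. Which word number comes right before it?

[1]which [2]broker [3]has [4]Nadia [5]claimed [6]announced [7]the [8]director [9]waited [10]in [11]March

The displaced element is "which broker" (word 2).
It is linked across 1 clause boundary (Ø).
It functions as the subject of "announced", so the gap sits immediately after word 5 ("claimed").
Base order: Nadia has claimed that which broker announced the director waited in March.

5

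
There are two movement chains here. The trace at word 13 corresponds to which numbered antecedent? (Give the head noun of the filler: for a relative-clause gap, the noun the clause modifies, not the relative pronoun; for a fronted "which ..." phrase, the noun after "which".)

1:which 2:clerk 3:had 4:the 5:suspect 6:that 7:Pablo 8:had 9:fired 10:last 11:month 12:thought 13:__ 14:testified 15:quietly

The marked gap is the subject of "testified".
Its filler is the fronted wh-phrase "which clerk", at word 2.
(The other dependency links word 5 to a gap after word 9.)

2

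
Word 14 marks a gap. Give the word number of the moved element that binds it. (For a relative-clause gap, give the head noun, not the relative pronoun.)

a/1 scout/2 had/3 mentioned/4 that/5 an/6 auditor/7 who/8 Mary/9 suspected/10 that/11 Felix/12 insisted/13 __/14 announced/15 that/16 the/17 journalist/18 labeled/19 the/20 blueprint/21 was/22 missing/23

7

The gap at 14 is the subject of "announced", inside a relative clause.
The relative pronoun is "who" (word 8); it is bound by the head noun immediately before it.
Its filler is the head noun "auditor", at word 7.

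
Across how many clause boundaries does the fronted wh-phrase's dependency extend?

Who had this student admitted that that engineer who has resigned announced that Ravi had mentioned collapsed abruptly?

3

"who" is extracted from the subject of "collapsed".
Boundaries crossed, outermost first: [that], [that], [Ø] — 3 in total.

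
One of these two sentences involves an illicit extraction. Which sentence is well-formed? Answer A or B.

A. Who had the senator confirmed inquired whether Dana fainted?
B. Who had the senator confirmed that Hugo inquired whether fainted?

In B, the wh-phrase is extracted from inside a wh-island (introduced by "whether"), which blocks movement.
In A, the extraction path crosses only that-complement boundaries, which are transparent.
So A is grammatical.

A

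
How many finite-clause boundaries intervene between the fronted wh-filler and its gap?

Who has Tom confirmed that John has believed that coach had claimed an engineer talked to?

3

"who" is extracted from the PP object of "talked".
Boundaries crossed, outermost first: [that], [Ø], [Ø] — 3 in total.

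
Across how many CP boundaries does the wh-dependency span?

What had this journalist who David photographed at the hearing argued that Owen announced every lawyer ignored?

2

"what" is extracted from the object of "ignored".
Boundaries crossed, outermost first: [that], [Ø] — 2 in total.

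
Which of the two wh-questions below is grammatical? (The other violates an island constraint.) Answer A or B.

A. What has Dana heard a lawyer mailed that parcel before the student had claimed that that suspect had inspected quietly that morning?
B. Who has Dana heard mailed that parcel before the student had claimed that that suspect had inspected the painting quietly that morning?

In A, the wh-phrase is extracted from inside an adjunct island (introduced by "before"), which blocks movement.
In B, the extraction path crosses only that-complement boundaries, which are transparent.
So B is grammatical.

B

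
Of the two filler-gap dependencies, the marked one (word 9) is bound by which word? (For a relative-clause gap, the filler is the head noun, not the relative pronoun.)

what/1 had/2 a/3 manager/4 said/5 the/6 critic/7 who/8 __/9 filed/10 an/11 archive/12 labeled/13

7

The marked gap is inside the relative clause, the subject of "filed".
Its filler is the head noun "critic" (via "who"), at word 7.
(The other dependency links word 1 to a gap after word 13.)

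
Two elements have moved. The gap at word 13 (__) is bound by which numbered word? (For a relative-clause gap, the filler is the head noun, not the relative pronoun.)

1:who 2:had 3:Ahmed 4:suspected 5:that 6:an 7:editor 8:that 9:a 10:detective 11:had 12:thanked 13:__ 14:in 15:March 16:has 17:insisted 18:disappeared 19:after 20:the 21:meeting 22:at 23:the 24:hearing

7

The marked gap is inside the relative clause, the direct object of "thanked".
Its filler is the head noun "editor" (via "that"), at word 7.
(The other dependency links word 1 to a gap after word 17.)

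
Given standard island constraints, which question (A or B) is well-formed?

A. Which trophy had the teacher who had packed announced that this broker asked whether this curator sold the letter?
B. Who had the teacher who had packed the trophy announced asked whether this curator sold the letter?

B

In A, the wh-phrase is extracted from inside a complex-NP island (relative clause) (introduced by "who"), which blocks movement.
In B, the extraction path crosses only that-complement boundaries, which are transparent.
So B is grammatical.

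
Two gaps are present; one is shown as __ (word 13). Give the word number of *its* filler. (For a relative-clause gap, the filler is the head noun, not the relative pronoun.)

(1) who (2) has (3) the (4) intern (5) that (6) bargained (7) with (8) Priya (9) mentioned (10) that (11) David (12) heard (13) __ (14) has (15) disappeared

The marked gap is the subject of "disappeared".
Its filler is the fronted wh-phrase "who", at word 1.
(The other dependency links word 4 to a gap after word 5.)

1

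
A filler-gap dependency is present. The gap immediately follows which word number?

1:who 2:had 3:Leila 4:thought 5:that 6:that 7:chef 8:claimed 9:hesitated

The displaced element is "who" (word 1).
It is linked across 2 clause boundaries (that → Ø).
It functions as the subject of "hesitated", so the gap sits immediately after word 8 ("claimed").
Base order: Leila had thought that that chef claimed that who hesitated.

8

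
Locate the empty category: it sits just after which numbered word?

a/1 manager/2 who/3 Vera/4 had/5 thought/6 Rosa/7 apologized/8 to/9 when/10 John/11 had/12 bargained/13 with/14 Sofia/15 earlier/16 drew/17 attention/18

9

The displaced element is "a manager" (word 2).
It is linked across 1 clause boundary (Ø).
It functions as the object of the preposition "to" of "apologized", so the gap sits immediately after word 9 ("to").
Base order: Vera had thought Rosa apologized to a manager when John had bargained with Sofia earlier.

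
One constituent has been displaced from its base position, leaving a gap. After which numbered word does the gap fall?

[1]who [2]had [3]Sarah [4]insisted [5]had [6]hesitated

4

The displaced element is "who" (word 1).
It is linked across 1 clause boundary (Ø).
It functions as the subject of "hesitated", so the gap sits immediately after word 4 ("insisted").
Base order: Sarah had insisted that who had hesitated.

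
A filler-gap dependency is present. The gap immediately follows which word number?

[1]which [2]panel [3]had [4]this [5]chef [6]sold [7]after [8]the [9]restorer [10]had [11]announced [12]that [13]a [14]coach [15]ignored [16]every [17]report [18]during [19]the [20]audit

6

The displaced element is "which panel" (word 2).
It functions as the direct object of "sold", so the gap sits immediately after word 6 ("sold").
Base order: This chef had sold which panel after the restorer had announced that a coach ignored every report during the audit.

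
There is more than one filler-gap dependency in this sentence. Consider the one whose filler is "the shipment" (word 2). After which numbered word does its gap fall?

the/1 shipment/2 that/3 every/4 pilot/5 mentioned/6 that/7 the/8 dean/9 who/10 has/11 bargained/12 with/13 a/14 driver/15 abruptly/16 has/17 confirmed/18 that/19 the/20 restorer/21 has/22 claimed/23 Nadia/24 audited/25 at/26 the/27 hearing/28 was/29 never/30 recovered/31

25

The displaced element is "the shipment" (word 2).
It is linked across 3 clause boundaries (that → that → Ø).
It functions as the direct object of "audited", so the gap sits immediately after word 25 ("audited").
Base order: Every pilot mentioned that the dean who has bargained with a driver abruptly has confirmed that the restorer has claimed Nadia audited the shipment at the hearing.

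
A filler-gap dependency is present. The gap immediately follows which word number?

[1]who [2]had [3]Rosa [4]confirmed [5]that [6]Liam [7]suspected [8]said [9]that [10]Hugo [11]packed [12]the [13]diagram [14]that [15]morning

The displaced element is "who" (word 1).
It is linked across 2 clause boundaries (that → Ø).
It functions as the subject of "said", so the gap sits immediately after word 7 ("suspected").
Base order: Rosa had confirmed that Liam suspected that who said that Hugo packed the diagram that morning.

7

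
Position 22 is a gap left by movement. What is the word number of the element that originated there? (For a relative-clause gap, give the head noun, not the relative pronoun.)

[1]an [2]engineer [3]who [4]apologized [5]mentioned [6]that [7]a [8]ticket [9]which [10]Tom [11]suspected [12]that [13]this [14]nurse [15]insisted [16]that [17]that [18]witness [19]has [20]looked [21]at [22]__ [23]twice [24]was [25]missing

The gap at 22 is the prepositional object of "looked", inside a relative clause.
The relative pronoun is "which" (word 9); it is bound by the head noun immediately before it.
Its filler is the head noun "ticket", at word 8.

8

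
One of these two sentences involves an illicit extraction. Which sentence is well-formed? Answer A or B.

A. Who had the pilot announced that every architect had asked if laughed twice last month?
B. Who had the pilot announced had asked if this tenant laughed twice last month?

B

In A, the wh-phrase is extracted from inside a wh-island (introduced by "if"), which blocks movement.
In B, the extraction path crosses only that-complement boundaries, which are transparent.
So B is grammatical.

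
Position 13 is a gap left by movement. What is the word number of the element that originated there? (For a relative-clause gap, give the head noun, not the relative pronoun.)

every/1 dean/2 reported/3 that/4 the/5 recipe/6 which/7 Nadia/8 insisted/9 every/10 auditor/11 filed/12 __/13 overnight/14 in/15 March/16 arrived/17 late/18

6

The gap at 13 is the object of "filed", inside a relative clause.
The relative pronoun is "which" (word 7); it is bound by the head noun immediately before it.
Its filler is the head noun "recipe", at word 6.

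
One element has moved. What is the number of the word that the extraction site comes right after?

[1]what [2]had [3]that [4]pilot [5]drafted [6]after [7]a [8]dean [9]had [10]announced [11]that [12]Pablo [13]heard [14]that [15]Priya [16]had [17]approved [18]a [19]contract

5

The displaced element is "what" (word 1).
It functions as the direct object of "drafted", so the gap sits immediately after word 5 ("drafted").
Base order: That pilot had drafted what after a dean had announced that Pablo heard that Priya had approved a contract.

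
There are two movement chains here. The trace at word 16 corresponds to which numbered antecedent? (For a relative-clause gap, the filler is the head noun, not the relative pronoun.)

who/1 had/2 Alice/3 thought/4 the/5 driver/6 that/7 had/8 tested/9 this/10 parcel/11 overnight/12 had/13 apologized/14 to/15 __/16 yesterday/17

The marked gap is the object of the preposition "to" of "apologized".
Its filler is the fronted wh-phrase "who", at word 1.
(The other dependency links word 6 to a gap after word 7.)

1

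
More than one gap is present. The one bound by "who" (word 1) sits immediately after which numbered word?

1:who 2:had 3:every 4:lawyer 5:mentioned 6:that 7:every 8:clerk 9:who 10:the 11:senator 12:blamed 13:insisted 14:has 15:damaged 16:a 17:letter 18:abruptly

The displaced element is "who" (word 1).
It is linked across 2 clause boundaries (that → Ø).
It functions as the subject of "damaged", so the gap sits immediately after word 13 ("insisted").
Base order: Every lawyer had mentioned that every clerk who the senator blamed insisted who has damaged a letter abruptly.

13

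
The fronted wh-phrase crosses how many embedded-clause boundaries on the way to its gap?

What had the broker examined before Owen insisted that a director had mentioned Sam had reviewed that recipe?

0

"what" originates inside the matrix clause — no clause boundary is crossed.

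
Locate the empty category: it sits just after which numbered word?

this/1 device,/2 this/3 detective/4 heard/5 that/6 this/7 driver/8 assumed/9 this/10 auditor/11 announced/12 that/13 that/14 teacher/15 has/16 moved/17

17

The displaced element is "this device" (word 2).
It is linked across 3 clause boundaries (that → Ø → that).
It functions as the direct object of "moved", so the gap sits immediately after word 17 ("moved").
Base order: This detective heard that this driver assumed this auditor announced that that teacher has moved this device.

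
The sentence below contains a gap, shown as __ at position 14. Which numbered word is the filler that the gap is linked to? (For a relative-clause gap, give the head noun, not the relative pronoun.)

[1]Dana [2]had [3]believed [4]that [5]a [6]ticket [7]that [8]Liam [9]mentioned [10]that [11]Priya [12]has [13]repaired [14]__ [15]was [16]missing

6

The gap at 14 is the object of "repaired", inside a relative clause.
The relative pronoun is "that" (word 7); it is bound by the head noun immediately before it.
Its filler is the head noun "ticket", at word 6.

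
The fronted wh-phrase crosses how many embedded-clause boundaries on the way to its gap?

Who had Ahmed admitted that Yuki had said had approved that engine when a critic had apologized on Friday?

2

"who" is extracted from the subject of "approved".
Boundaries crossed, outermost first: [that], [Ø] — 2 in total.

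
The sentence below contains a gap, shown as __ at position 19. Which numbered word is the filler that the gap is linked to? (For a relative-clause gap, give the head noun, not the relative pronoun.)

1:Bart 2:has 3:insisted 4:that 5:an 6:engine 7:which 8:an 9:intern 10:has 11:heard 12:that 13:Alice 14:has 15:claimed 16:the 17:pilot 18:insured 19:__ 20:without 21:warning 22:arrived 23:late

6

The gap at 19 is the object of "insured", inside a relative clause.
The relative pronoun is "which" (word 7); it is bound by the head noun immediately before it.
Its filler is the head noun "engine", at word 6.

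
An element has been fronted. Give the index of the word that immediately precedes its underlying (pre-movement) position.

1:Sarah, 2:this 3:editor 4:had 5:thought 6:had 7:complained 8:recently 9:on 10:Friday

The displaced element is "Sarah" (word 1).
It is linked across 1 clause boundary (Ø).
It functions as the subject of "complained", so the gap sits immediately after word 5 ("thought").
Base order: This editor had thought Sarah had complained recently on Friday.

5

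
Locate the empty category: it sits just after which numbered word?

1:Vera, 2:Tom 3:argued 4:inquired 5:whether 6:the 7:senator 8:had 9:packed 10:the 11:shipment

3

The displaced element is "Vera" (word 1).
It is linked across 1 clause boundary (Ø).
It functions as the subject of "inquired", so the gap sits immediately after word 3 ("argued").
Base order: Tom argued that Vera inquired whether the senator had packed the shipment.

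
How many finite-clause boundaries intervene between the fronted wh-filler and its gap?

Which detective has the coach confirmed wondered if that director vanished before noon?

1

"which detective" is extracted from the subject of "wondered".
Boundaries crossed, outermost first: [Ø] — 1 in total.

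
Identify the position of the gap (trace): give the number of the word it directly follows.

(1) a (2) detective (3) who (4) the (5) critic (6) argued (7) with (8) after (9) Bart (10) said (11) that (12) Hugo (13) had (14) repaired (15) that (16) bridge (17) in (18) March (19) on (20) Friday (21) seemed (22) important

7

The displaced element is "a detective" (word 2).
It functions as the object of the preposition "with" of "argued", so the gap sits immediately after word 7 ("with").
Base order: The critic argued with a detective after Bart said that Hugo had repaired that bridge in March on Friday.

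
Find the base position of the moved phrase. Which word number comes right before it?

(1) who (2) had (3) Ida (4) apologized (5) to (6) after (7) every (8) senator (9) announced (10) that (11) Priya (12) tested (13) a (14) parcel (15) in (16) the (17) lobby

5

The displaced element is "who" (word 1).
It functions as the object of the preposition "to" of "apologized", so the gap sits immediately after word 5 ("to").
Base order: Ida had apologized to who after every senator announced that Priya tested a parcel in the lobby.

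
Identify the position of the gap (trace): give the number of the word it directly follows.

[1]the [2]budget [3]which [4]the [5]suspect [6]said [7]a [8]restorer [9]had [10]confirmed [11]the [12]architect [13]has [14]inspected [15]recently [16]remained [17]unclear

14

The displaced element is "the budget" (word 2).
It is linked across 2 clause boundaries (Ø → Ø).
It functions as the direct object of "inspected", so the gap sits immediately after word 14 ("inspected").
Base order: The suspect said a restorer had confirmed the architect has inspected the budget recently.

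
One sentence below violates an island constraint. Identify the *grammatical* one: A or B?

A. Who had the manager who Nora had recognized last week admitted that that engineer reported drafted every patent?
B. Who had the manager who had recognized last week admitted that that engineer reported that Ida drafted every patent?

In B, the wh-phrase is extracted from inside a complex-NP island (relative clause) (introduced by "who"), which blocks movement.
In A, the extraction path crosses only that-complement boundaries, which are transparent.
So A is grammatical.

A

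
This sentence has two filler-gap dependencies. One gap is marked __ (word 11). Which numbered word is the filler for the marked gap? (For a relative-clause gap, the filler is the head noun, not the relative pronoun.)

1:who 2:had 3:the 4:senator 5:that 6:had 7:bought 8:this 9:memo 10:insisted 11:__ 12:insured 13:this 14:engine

The marked gap is the subject of "insured".
Its filler is the fronted wh-phrase "who", at word 1.
(The other dependency links word 4 to a gap after word 5.)

1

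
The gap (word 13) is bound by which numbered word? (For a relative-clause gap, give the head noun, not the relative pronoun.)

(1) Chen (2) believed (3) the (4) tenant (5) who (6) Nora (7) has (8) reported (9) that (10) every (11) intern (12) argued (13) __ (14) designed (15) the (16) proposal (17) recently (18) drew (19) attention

The gap at 13 is the subject of "designed", inside a relative clause.
The relative pronoun is "who" (word 5); it is bound by the head noun immediately before it.
Its filler is the head noun "tenant", at word 4.

4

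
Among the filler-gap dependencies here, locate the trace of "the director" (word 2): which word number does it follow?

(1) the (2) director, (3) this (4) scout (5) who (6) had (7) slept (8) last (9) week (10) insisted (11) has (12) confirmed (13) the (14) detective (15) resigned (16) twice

10

The displaced element is "the director" (word 2).
It is linked across 1 clause boundary (Ø).
It functions as the subject of "confirmed", so the gap sits immediately after word 10 ("insisted").
Base order: This scout who had slept last week insisted that the director has confirmed the detective resigned twice.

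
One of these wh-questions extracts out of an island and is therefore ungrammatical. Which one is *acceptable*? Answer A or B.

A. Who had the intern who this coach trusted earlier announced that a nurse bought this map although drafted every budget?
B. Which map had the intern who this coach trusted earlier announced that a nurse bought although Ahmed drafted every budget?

B

In A, the wh-phrase is extracted from inside an adjunct island (introduced by "although"), which blocks movement.
In B, the extraction path crosses only that-complement boundaries, which are transparent.
So B is grammatical.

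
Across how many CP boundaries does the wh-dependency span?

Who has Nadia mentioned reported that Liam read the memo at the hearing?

1

"who" is extracted from the subject of "reported".
Boundaries crossed, outermost first: [Ø] — 1 in total.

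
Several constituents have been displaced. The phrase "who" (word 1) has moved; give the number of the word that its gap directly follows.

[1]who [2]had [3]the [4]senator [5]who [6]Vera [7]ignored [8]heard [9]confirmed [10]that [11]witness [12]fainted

8

The displaced element is "who" (word 1).
It is linked across 1 clause boundary (Ø).
It functions as the subject of "confirmed", so the gap sits immediately after word 8 ("heard").
Base order: The senator who Vera ignored had heard that who confirmed that witness fainted.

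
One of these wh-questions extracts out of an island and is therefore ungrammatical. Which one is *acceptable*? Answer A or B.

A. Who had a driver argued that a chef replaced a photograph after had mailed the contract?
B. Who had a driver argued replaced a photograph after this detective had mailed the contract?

B

In A, the wh-phrase is extracted from inside an adjunct island (introduced by "after"), which blocks movement.
In B, the extraction path crosses only that-complement boundaries, which are transparent.
So B is grammatical.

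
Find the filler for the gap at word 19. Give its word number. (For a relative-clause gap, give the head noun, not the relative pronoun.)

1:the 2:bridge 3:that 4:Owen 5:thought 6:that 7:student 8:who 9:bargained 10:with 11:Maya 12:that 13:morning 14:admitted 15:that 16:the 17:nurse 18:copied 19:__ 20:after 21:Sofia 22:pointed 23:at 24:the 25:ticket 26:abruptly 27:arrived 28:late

2

The gap at 19 is the object of "copied", inside a relative clause.
The relative pronoun is "that" (word 3); it is bound by the head noun immediately before it.
Its filler is the head noun "bridge", at word 2.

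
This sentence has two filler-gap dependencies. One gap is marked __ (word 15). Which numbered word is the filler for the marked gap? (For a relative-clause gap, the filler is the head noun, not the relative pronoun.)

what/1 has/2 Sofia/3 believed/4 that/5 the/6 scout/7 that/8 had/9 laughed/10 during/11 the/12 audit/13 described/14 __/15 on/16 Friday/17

1

The marked gap is the direct object of "described".
Its filler is the fronted wh-phrase "what", at word 1.
(The other dependency links word 7 to a gap after word 8.)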